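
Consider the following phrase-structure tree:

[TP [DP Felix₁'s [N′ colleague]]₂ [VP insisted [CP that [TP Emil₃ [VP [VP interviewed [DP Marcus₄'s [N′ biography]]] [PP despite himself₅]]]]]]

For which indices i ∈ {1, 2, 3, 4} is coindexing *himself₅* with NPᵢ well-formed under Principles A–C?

*himself* is an anaphor, so Principle A applies: it must be bound in its binding domain.
Binding domain of *himself₅*: the embedded TP, whose subject is Emil₃.
*Felix₁* does not c-command the anaphor → cannot bind it.
*[Felix₁'s colleague]₂* c-commands the anaphor but is outside its binding domain → cannot satisfy Principle A.
*Emil₃* c-commands the anaphor within its binding domain → licit binder.
*Marcus₄* does not c-command the anaphor → cannot bind it.

{3}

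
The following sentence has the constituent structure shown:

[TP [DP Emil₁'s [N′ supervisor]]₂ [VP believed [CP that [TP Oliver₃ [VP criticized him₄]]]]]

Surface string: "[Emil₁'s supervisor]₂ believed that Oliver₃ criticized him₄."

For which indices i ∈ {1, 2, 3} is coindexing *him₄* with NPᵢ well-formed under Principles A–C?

{1, 2}

*him* is a pronoun, so Principle B applies: it must be free in its binding domain.
Binding domain of *him₄*: the embedded TP, whose subject is Oliver₃.
*Emil₁* and the pronoun do not c-command one another → neither Principle B nor Principle C is at stake; coindexation permitted.
*[Emil₁'s supervisor]₂* c-commands the pronoun but from outside its binding domain, and is not c-commanded by it → coindexation permitted.
*Oliver₃* c-commands the pronoun within its binding domain → coindexation would violate Principle B.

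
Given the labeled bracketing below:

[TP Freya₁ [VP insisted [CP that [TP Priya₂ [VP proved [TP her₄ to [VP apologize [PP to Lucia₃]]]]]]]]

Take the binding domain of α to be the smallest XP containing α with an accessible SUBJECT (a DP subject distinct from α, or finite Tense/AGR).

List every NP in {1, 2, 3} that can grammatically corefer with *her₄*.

{1}

*her* is a pronoun, so Principle B applies: it must be free in its binding domain.
Binding domain of *her₄*: the embedded TP, whose subject is Priya₂.
*Freya₁* c-commands the pronoun but from outside its binding domain, and is not c-commanded by it → coindexation permitted.
*Priya₂* c-commands the pronoun within its binding domain → coindexation would violate Principle B.
*Lucia₃*: the pronoun c-commands this R-expression → coindexation would violate Principle C on *Lucia₃*.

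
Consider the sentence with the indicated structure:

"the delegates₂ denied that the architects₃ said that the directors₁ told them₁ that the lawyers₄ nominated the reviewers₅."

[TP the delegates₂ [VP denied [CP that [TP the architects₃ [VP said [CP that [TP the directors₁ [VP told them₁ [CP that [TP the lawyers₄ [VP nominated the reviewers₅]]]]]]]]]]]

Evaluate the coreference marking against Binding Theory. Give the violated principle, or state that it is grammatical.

The two coindexed NPs are *the directors₁* and *them₁*.
*them₁* is a pronoun. Its binding domain is the embedded TP, whose subject is the directors₁.
*the directors₁* c-commands it within that domain and carries the same index.
The pronoun is locally bound → Principle B violation.

Principle B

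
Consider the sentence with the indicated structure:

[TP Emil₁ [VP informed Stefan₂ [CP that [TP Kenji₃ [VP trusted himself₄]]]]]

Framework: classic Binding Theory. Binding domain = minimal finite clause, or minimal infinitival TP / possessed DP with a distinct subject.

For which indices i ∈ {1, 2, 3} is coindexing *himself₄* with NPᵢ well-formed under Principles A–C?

{3}

*himself* is an anaphor, so Principle A applies: it must be bound in its binding domain.
Binding domain of *himself₄*: the embedded TP, whose subject is Kenji₃.
*Emil₁* c-commands the anaphor but is outside its binding domain → cannot satisfy Principle A.
*Stefan₂* c-commands the anaphor but is outside its binding domain → cannot satisfy Principle A.
*Kenji₃* c-commands the anaphor within its binding domain → licit binder.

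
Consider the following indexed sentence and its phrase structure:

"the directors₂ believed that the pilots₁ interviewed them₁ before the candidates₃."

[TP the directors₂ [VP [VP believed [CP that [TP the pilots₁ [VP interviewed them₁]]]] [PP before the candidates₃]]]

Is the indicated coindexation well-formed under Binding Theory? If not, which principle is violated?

The two coindexed NPs are *the pilots₁* and *them₁*.
*them₁* is a pronoun. Its binding domain is the embedded TP, whose subject is the pilots₁.
*the pilots₁* c-commands it within that domain and carries the same index.
The pronoun is locally bound → Principle B violation.

Principle B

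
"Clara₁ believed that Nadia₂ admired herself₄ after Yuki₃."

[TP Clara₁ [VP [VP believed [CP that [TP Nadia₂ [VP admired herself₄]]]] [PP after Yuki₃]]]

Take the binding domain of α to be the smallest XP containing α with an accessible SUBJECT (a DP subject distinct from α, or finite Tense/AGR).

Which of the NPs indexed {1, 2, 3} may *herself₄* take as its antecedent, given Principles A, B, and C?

*herself* is an anaphor, so Principle A applies: it must be bound in its binding domain.
Binding domain of *herself₄*: the embedded TP, whose subject is Nadia₂.
*Clara₁* c-commands the anaphor but is outside its binding domain → cannot satisfy Principle A.
*Nadia₂* c-commands the anaphor within its binding domain → licit binder.
*Yuki₃* does not c-command the anaphor → cannot bind it.

{2}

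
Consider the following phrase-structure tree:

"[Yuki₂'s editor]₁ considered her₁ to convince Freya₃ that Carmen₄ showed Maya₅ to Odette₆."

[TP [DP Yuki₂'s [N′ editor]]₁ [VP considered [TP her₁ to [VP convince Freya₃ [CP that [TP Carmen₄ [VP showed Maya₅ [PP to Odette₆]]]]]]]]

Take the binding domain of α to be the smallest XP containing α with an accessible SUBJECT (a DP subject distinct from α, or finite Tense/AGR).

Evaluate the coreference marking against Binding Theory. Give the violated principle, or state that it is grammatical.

Principle B

The two coindexed NPs are *[Yuki₂'s editor]₁* and *her₁*.
*her₁* is a pronoun. Its binding domain is the matrix TP, whose subject is [Yuki₂'s editor]₁.
*[Yuki₂'s editor]₁* c-commands it within that domain and carries the same index.
The pronoun is locally bound → Principle B violation.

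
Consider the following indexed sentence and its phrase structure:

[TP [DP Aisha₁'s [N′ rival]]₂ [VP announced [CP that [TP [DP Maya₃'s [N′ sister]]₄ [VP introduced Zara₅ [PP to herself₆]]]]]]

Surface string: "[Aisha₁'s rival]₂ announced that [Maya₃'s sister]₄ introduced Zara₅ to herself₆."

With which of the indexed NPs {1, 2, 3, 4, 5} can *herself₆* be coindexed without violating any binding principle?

*herself* is an anaphor, so Principle A applies: it must be bound in its binding domain.
Binding domain of *herself₆*: the embedded TP, whose subject is [Maya₃'s sister]₄.
*Aisha₁* does not c-command the anaphor → cannot bind it.
*[Aisha₁'s rival]₂* c-commands the anaphor but is outside its binding domain → cannot satisfy Principle A.
*Maya₃* does not c-command the anaphor → cannot bind it.
*[Maya₃'s sister]₄* c-commands the anaphor within its binding domain → licit binder.
*Zara₅* c-commands the anaphor within its binding domain → licit binder.

{4, 5}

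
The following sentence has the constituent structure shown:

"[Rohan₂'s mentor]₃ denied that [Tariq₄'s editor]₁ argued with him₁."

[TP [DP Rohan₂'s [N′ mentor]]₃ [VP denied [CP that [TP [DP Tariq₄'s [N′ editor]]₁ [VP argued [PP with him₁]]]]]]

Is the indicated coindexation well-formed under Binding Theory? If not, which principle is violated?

Principle B

The two coindexed NPs are *[Tariq₄'s editor]₁* and *him₁*.
*him₁* is a pronoun. Its binding domain is the embedded TP, whose subject is [Tariq₄'s editor]₁.
*[Tariq₄'s editor]₁* c-commands it within that domain and carries the same index.
The pronoun is locally bound → Principle B violation.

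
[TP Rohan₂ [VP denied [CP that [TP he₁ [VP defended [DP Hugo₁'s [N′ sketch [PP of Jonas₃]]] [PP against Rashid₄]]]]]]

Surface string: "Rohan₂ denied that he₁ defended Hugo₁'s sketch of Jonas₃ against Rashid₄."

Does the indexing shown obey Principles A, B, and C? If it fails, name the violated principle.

The two coindexed NPs are *he₁* and *Hugo₁*.
*Hugo₁* is an R-expression. Principle C requires it to be free everywhere.
*he₁* c-commands it and carries the same index.
The R-expression is bound → Principle C violation.

Principle C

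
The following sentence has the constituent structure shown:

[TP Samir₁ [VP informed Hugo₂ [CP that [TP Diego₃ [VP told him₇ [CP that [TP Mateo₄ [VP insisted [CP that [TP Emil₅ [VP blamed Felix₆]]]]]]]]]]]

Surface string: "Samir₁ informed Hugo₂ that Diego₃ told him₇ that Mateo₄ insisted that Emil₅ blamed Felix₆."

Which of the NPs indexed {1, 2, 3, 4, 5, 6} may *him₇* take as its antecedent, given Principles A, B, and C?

{1, 2}

*him* is a pronoun, so Principle B applies: it must be free in its binding domain.
Binding domain of *him₇*: the embedded TP, whose subject is Diego₃.
*Samir₁* c-commands the pronoun but from outside its binding domain, and is not c-commanded by it → coindexation permitted.
*Hugo₂* c-commands the pronoun but from outside its binding domain, and is not c-commanded by it → coindexation permitted.
*Diego₃* c-commands the pronoun within its binding domain → coindexation would violate Principle B.
*Mateo₄*: the pronoun c-commands this R-expression → coindexation would violate Principle C on *Mateo₄*.
*Emil₅*: the pronoun c-commands this R-expression → coindexation would violate Principle C on *Emil₅*.
*Felix₆*: the pronoun c-commands this R-expression → coindexation would violate Principle C on *Felix₆*.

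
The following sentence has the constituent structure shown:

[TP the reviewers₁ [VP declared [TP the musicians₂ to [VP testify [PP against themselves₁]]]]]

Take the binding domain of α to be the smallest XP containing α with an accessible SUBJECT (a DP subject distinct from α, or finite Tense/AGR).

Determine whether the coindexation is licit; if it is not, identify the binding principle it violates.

Principle A

The two coindexed NPs are *the reviewers₁* and *themselves₁*.
*themselves₁* is an anaphor. Principle A requires it to be bound within its binding domain — the embedded TP, whose subject is the musicians₂.
Within that domain it is c-commanded by *the musicians₂*, which does not share its index.
*the reviewers₁* does c-command the anaphor, but from outside its binding domain.
The anaphor is unbound in its domain → Principle A violation.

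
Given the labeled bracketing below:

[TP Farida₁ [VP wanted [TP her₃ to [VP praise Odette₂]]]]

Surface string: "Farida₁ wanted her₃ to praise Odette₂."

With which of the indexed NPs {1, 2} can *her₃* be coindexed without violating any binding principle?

none

*her* is a pronoun, so Principle B applies: it must be free in its binding domain.
Binding domain of *her₃*: the matrix TP, whose subject is Farida₁.
*Farida₁* c-commands the pronoun within its binding domain → coindexation would violate Principle B.
*Odette₂*: the pronoun c-commands this R-expression → coindexation would violate Principle C on *Odette₂*.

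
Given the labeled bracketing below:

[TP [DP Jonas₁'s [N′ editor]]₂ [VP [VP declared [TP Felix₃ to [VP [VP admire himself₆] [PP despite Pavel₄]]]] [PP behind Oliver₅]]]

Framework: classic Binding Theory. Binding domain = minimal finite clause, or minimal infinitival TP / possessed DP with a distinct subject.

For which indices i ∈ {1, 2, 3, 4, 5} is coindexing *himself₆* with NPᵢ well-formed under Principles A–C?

{3}

*himself* is an anaphor, so Principle A applies: it must be bound in its binding domain.
Binding domain of *himself₆*: the embedded TP, whose subject is Felix₃.
*Jonas₁* does not c-command the anaphor → cannot bind it.
*[Jonas₁'s editor]₂* c-commands the anaphor but is outside its binding domain → cannot satisfy Principle A.
*Felix₃* c-commands the anaphor within its binding domain → licit binder.
*Pavel₄* does not c-command the anaphor → cannot bind it.
*Oliver₅* does not c-command the anaphor → cannot bind it.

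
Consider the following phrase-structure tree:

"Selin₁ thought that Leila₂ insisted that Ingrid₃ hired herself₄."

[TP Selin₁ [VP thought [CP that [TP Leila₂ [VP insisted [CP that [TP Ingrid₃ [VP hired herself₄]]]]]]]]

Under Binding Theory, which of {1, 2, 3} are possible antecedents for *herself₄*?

*herself* is an anaphor, so Principle A applies: it must be bound in its binding domain.
Binding domain of *herself₄*: the embedded TP, whose subject is Ingrid₃.
*Selin₁* c-commands the anaphor but is outside its binding domain → cannot satisfy Principle A.
*Leila₂* c-commands the anaphor but is outside its binding domain → cannot satisfy Principle A.
*Ingrid₃* c-commands the anaphor within its binding domain → licit binder.

{3}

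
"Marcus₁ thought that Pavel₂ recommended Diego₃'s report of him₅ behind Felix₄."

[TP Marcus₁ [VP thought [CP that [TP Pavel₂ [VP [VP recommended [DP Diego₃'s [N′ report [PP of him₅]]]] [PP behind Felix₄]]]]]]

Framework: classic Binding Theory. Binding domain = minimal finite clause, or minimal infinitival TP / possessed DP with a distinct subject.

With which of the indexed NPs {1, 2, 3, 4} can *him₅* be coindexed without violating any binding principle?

*him* is a pronoun, so Principle B applies: it must be free in its binding domain.
Binding domain of *him₅*: the possessed DP, whose subject is Diego₃.
*Marcus₁* c-commands the pronoun but from outside its binding domain, and is not c-commanded by it → coindexation permitted.
*Pavel₂* c-commands the pronoun but from outside its binding domain, and is not c-commanded by it → coindexation permitted.
*Diego₃* c-commands the pronoun within its binding domain → coindexation would violate Principle B.
*Felix₄* and the pronoun do not c-command one another → neither Principle B nor Principle C is at stake; coindexation permitted.

{1, 2, 4}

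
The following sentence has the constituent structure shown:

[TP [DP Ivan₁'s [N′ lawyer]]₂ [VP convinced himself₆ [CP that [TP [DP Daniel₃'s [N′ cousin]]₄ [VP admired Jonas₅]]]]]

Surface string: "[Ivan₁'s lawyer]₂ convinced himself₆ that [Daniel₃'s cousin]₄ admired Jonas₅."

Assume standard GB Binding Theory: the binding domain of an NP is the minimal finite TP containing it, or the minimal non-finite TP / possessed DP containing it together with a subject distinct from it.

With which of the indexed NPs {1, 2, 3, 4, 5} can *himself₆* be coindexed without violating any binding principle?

{2}

*himself* is an anaphor, so Principle A applies: it must be bound in its binding domain.
Binding domain of *himself₆*: the matrix TP, whose subject is [Ivan₁'s lawyer]₂.
*Ivan₁* does not c-command the anaphor → cannot bind it.
*[Ivan₁'s lawyer]₂* c-commands the anaphor within its binding domain → licit binder.
*Daniel₃* does not c-command the anaphor → cannot bind it.
*[Daniel₃'s cousin]₄* does not c-command the anaphor → cannot bind it.
*Jonas₅* does not c-command the anaphor → cannot bind it.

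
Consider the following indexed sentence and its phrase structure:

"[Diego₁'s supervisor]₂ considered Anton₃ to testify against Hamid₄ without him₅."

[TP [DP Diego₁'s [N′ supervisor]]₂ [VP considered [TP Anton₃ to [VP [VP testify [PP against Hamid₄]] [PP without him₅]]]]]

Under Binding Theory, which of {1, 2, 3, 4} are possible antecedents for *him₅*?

{1, 2, 4}

*him* is a pronoun, so Principle B applies: it must be free in its binding domain.
Binding domain of *him₅*: the embedded TP, whose subject is Anton₃.
*Diego₁* and the pronoun do not c-command one another → neither Principle B nor Principle C is at stake; coindexation permitted.
*[Diego₁'s supervisor]₂* c-commands the pronoun but from outside its binding domain, and is not c-commanded by it → coindexation permitted.
*Anton₃* c-commands the pronoun within its binding domain → coindexation would violate Principle B.
*Hamid₄* and the pronoun do not c-command one another → neither Principle B nor Principle C is at stake; coindexation permitted.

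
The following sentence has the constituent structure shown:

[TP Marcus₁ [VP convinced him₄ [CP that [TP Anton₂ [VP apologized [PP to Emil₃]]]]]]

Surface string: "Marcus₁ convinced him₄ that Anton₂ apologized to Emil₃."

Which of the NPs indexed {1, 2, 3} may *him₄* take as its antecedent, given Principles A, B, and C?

none

*him* is a pronoun, so Principle B applies: it must be free in its binding domain.
Binding domain of *him₄*: the matrix TP, whose subject is Marcus₁.
*Marcus₁* c-commands the pronoun within its binding domain → coindexation would violate Principle B.
*Anton₂*: the pronoun c-commands this R-expression → coindexation would violate Principle C on *Anton₂*.
*Emil₃*: the pronoun c-commands this R-expression → coindexation would violate Principle C on *Emil₃*.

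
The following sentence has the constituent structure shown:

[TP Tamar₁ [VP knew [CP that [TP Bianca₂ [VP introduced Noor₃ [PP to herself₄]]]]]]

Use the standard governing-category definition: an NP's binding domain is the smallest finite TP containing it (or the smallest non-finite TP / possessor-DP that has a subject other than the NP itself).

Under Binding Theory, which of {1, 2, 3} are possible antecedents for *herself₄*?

*herself* is an anaphor, so Principle A applies: it must be bound in its binding domain.
Binding domain of *herself₄*: the embedded TP, whose subject is Bianca₂.
*Tamar₁* c-commands the anaphor but is outside its binding domain → cannot satisfy Principle A.
*Bianca₂* c-commands the anaphor within its binding domain → licit binder.
*Noor₃* c-commands the anaphor within its binding domain → licit binder.

{2, 3}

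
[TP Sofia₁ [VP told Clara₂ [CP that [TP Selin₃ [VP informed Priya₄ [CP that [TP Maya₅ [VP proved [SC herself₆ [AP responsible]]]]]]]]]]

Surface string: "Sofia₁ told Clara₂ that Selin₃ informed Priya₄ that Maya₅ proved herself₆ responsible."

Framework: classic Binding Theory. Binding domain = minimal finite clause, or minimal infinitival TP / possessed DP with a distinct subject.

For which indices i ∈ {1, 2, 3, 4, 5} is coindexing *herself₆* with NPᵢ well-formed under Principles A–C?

*herself* is an anaphor, so Principle A applies: it must be bound in its binding domain.
Binding domain of *herself₆*: the embedded TP, whose subject is Maya₅.
*Sofia₁* c-commands the anaphor but is outside its binding domain → cannot satisfy Principle A.
*Clara₂* c-commands the anaphor but is outside its binding domain → cannot satisfy Principle A.
*Selin₃* c-commands the anaphor but is outside its binding domain → cannot satisfy Principle A.
*Priya₄* c-commands the anaphor but is outside its binding domain → cannot satisfy Principle A.
*Maya₅* c-commands the anaphor within its binding domain → licit binder.

{5}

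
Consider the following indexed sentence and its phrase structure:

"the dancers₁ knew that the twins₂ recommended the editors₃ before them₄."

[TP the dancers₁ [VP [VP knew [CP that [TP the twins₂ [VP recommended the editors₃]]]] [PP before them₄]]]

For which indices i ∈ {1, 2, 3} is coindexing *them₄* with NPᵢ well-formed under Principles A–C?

*them* is a pronoun, so Principle B applies: it must be free in its binding domain.
Binding domain of *them₄*: the matrix TP, whose subject is the dancers₁.
*the dancers₁* c-commands the pronoun within its binding domain → coindexation would violate Principle B.
*the twins₂* and the pronoun do not c-command one another → neither Principle B nor Principle C is at stake; coindexation permitted.
*the editors₃* and the pronoun do not c-command one another → neither Principle B nor Principle C is at stake; coindexation permitted.

{2, 3}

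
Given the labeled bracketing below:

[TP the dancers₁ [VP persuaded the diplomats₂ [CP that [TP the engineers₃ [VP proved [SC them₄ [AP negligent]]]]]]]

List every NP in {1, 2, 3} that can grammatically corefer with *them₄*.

*them* is a pronoun, so Principle B applies: it must be free in its binding domain.
Binding domain of *them₄*: the embedded TP, whose subject is the engineers₃.
*the dancers₁* c-commands the pronoun but from outside its binding domain, and is not c-commanded by it → coindexation permitted.
*the diplomats₂* c-commands the pronoun but from outside its binding domain, and is not c-commanded by it → coindexation permitted.
*the engineers₃* c-commands the pronoun within its binding domain → coindexation would violate Principle B.

{1, 2}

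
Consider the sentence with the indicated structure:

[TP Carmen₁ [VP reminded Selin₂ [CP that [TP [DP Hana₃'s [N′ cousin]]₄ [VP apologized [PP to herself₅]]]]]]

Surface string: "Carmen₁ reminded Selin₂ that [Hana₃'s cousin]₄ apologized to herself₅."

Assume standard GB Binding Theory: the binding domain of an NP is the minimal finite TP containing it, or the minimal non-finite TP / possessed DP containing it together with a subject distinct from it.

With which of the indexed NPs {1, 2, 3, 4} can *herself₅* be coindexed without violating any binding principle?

*herself* is an anaphor, so Principle A applies: it must be bound in its binding domain.
Binding domain of *herself₅*: the embedded TP, whose subject is [Hana₃'s cousin]₄.
*Carmen₁* c-commands the anaphor but is outside its binding domain → cannot satisfy Principle A.
*Selin₂* c-commands the anaphor but is outside its binding domain → cannot satisfy Principle A.
*Hana₃* does not c-command the anaphor → cannot bind it.
*[Hana₃'s cousin]₄* c-commands the anaphor within its binding domain → licit binder.

{4}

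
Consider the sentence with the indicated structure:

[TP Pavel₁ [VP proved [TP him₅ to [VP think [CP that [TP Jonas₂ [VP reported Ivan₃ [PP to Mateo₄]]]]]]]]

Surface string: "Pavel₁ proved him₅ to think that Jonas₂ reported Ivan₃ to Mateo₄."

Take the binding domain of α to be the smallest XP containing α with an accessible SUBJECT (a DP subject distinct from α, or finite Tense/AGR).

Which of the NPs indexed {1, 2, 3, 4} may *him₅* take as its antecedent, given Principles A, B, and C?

*him* is a pronoun, so Principle B applies: it must be free in its binding domain.
Binding domain of *him₅*: the matrix TP, whose subject is Pavel₁.
*Pavel₁* c-commands the pronoun within its binding domain → coindexation would violate Principle B.
*Jonas₂*: the pronoun c-commands this R-expression → coindexation would violate Principle C on *Jonas₂*.
*Ivan₃*: the pronoun c-commands this R-expression → coindexation would violate Principle C on *Ivan₃*.
*Mateo₄*: the pronoun c-commands this R-expression → coindexation would violate Principle C on *Mateo₄*.

none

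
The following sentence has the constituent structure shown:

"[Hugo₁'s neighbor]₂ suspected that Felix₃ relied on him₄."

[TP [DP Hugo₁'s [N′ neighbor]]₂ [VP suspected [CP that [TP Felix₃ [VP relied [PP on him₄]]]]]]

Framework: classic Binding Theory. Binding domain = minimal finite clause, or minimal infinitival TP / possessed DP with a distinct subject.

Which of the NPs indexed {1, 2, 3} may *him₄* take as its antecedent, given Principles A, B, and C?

{1, 2}

*him* is a pronoun, so Principle B applies: it must be free in its binding domain.
Binding domain of *him₄*: the embedded TP, whose subject is Felix₃.
*Hugo₁* and the pronoun do not c-command one another → neither Principle B nor Principle C is at stake; coindexation permitted.
*[Hugo₁'s neighbor]₂* c-commands the pronoun but from outside its binding domain, and is not c-commanded by it → coindexation permitted.
*Felix₃* c-commands the pronoun within its binding domain → coindexation would violate Principle B.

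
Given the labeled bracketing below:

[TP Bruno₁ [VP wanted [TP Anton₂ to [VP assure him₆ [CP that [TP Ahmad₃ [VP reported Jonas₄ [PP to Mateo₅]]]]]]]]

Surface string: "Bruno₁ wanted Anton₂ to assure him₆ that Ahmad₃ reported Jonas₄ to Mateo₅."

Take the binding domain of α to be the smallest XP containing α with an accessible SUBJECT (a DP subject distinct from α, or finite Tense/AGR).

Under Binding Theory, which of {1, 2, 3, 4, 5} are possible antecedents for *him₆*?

{1}

*him* is a pronoun, so Principle B applies: it must be free in its binding domain.
Binding domain of *him₆*: the embedded TP, whose subject is Anton₂.
*Bruno₁* c-commands the pronoun but from outside its binding domain, and is not c-commanded by it → coindexation permitted.
*Anton₂* c-commands the pronoun within its binding domain → coindexation would violate Principle B.
*Ahmad₃*: the pronoun c-commands this R-expression → coindexation would violate Principle C on *Ahmad₃*.
*Jonas₄*: the pronoun c-commands this R-expression → coindexation would violate Principle C on *Jonas₄*.
*Mateo₅*: the pronoun c-commands this R-expression → coindexation would violate Principle C on *Mateo₅*.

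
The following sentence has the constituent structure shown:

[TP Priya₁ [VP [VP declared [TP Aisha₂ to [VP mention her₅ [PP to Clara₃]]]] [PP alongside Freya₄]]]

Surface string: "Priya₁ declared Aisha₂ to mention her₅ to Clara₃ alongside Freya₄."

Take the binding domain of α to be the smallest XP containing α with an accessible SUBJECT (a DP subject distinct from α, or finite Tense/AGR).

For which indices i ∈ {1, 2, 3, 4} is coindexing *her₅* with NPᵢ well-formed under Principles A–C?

{1, 4}

*her* is a pronoun, so Principle B applies: it must be free in its binding domain.
Binding domain of *her₅*: the embedded TP, whose subject is Aisha₂.
*Priya₁* c-commands the pronoun but from outside its binding domain, and is not c-commanded by it → coindexation permitted.
*Aisha₂* c-commands the pronoun within its binding domain → coindexation would violate Principle B.
*Clara₃*: the pronoun c-commands this R-expression → coindexation would violate Principle C on *Clara₃*.
*Freya₄* and the pronoun do not c-command one another → neither Principle B nor Principle C is at stake; coindexation permitted.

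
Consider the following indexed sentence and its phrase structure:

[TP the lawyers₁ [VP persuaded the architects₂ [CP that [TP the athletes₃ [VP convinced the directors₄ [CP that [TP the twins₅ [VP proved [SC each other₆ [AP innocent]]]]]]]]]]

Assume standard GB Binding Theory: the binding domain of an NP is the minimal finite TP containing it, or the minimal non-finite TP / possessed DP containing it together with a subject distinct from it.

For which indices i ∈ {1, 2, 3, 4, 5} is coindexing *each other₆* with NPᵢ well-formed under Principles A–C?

*each other* is an anaphor, so Principle A applies: it must be bound in its binding domain.
Binding domain of *each other₆*: the embedded TP, whose subject is the twins₅.
*the lawyers₁* c-commands the anaphor but is outside its binding domain → cannot satisfy Principle A.
*the architects₂* c-commands the anaphor but is outside its binding domain → cannot satisfy Principle A.
*the athletes₃* c-commands the anaphor but is outside its binding domain → cannot satisfy Principle A.
*the directors₄* c-commands the anaphor but is outside its binding domain → cannot satisfy Principle A.
*the twins₅* c-commands the anaphor within its binding domain → licit binder.

{5}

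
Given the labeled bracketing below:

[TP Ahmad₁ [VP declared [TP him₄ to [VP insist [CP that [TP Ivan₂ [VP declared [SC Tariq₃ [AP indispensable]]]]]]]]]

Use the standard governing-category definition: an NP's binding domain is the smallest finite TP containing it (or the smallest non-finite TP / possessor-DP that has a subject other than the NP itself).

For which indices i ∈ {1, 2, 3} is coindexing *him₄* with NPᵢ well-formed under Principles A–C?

*him* is a pronoun, so Principle B applies: it must be free in its binding domain.
Binding domain of *him₄*: the matrix TP, whose subject is Ahmad₁.
*Ahmad₁* c-commands the pronoun within its binding domain → coindexation would violate Principle B.
*Ivan₂*: the pronoun c-commands this R-expression → coindexation would violate Principle C on *Ivan₂*.
*Tariq₃*: the pronoun c-commands this R-expression → coindexation would violate Principle C on *Tariq₃*.

none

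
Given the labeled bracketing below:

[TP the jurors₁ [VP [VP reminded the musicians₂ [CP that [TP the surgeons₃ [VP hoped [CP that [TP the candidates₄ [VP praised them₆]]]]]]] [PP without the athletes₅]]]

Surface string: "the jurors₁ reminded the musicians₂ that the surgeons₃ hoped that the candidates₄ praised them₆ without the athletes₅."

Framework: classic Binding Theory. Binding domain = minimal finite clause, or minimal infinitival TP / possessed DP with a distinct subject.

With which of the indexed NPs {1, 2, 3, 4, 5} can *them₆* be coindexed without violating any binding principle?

{1, 2, 3, 5}

*them* is a pronoun, so Principle B applies: it must be free in its binding domain.
Binding domain of *them₆*: the embedded TP, whose subject is the candidates₄.
*the jurors₁* c-commands the pronoun but from outside its binding domain, and is not c-commanded by it → coindexation permitted.
*the musicians₂* c-commands the pronoun but from outside its binding domain, and is not c-commanded by it → coindexation permitted.
*the surgeons₃* c-commands the pronoun but from outside its binding domain, and is not c-commanded by it → coindexation permitted.
*the candidates₄* c-commands the pronoun within its binding domain → coindexation would violate Principle B.
*the athletes₅* and the pronoun do not c-command one another → neither Principle B nor Principle C is at stake; coindexation permitted.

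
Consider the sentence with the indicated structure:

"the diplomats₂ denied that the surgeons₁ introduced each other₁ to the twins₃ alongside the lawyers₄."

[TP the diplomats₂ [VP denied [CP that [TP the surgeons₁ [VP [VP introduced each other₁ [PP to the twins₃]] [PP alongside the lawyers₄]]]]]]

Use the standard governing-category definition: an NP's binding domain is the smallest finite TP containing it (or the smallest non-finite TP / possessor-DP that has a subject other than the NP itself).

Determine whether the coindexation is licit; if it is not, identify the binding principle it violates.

The two coindexed NPs are *the surgeons₁* and *each other₁*.
*each other₁* is an anaphor; its binding domain is the embedded TP, whose subject is the surgeons₁. *the surgeons₁* c-commands it within that domain and shares its index, so Principle A is satisfied.
*the surgeons₁* is an R-expression; *each other₁* does not c-command it, and no other NP shares its index, so Principle C is satisfied.
All principles are respected.

grammatical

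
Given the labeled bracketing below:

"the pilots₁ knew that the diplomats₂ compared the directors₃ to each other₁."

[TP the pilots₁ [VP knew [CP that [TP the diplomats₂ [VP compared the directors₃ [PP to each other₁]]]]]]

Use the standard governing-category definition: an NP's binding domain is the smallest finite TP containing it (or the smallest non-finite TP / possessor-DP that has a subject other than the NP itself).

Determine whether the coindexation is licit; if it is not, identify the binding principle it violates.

Principle A

The two coindexed NPs are *the pilots₁* and *each other₁*.
*each other₁* is an anaphor. Principle A requires it to be bound within its binding domain — the embedded TP, whose subject is the diplomats₂.
Within that domain it is c-commanded by *the diplomats₂*, *the directors₃*, none of which share its index.
*the pilots₁* does c-command the anaphor, but from outside its binding domain.
The anaphor is unbound in its domain → Principle A violation.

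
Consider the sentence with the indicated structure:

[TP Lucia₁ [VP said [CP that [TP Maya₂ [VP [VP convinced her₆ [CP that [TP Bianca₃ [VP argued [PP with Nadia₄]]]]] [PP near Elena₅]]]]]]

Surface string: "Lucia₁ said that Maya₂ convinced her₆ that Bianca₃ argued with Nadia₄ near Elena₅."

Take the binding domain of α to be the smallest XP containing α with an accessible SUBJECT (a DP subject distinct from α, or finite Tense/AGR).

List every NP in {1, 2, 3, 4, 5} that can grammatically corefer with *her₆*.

*her* is a pronoun, so Principle B applies: it must be free in its binding domain.
Binding domain of *her₆*: the embedded TP, whose subject is Maya₂.
*Lucia₁* c-commands the pronoun but from outside its binding domain, and is not c-commanded by it → coindexation permitted.
*Maya₂* c-commands the pronoun within its binding domain → coindexation would violate Principle B.
*Bianca₃*: the pronoun c-commands this R-expression → coindexation would violate Principle C on *Bianca₃*.
*Nadia₄*: the pronoun c-commands this R-expression → coindexation would violate Principle C on *Nadia₄*.
*Elena₅* and the pronoun do not c-command one another → neither Principle B nor Principle C is at stake; coindexation permitted.

{1, 5}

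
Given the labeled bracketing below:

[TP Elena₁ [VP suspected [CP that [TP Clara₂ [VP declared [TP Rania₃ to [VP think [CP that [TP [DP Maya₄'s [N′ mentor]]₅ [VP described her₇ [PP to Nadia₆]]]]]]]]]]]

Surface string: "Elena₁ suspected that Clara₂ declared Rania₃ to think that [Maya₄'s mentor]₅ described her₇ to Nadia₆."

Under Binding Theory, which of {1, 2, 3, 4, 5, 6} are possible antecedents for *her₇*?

*her* is a pronoun, so Principle B applies: it must be free in its binding domain.
Binding domain of *her₇*: the embedded TP, whose subject is [Maya₄'s mentor]₅.
*Elena₁* c-commands the pronoun but from outside its binding domain, and is not c-commanded by it → coindexation permitted.
*Clara₂* c-commands the pronoun but from outside its binding domain, and is not c-commanded by it → coindexation permitted.
*Rania₃* c-commands the pronoun but from outside its binding domain, and is not c-commanded by it → coindexation permitted.
*Maya₄* and the pronoun do not c-command one another → neither Principle B nor Principle C is at stake; coindexation permitted.
*[Maya₄'s mentor]₅* c-commands the pronoun within its binding domain → coindexation would violate Principle B.
*Nadia₆*: the pronoun c-commands this R-expression → coindexation would violate Principle C on *Nadia₆*.

{1, 2, 3, 4}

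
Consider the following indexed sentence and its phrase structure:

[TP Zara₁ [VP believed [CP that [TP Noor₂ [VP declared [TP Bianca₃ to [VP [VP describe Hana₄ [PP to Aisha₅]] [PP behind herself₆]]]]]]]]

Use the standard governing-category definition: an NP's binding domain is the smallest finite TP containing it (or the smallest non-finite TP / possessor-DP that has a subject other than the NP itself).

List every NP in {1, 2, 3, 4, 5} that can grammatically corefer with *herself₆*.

{3}

*herself* is an anaphor, so Principle A applies: it must be bound in its binding domain.
Binding domain of *herself₆*: the embedded TP, whose subject is Bianca₃.
*Zara₁* c-commands the anaphor but is outside its binding domain → cannot satisfy Principle A.
*Noor₂* c-commands the anaphor but is outside its binding domain → cannot satisfy Principle A.
*Bianca₃* c-commands the anaphor within its binding domain → licit binder.
*Hana₄* does not c-command the anaphor → cannot bind it.
*Aisha₅* does not c-command the anaphor → cannot bind it.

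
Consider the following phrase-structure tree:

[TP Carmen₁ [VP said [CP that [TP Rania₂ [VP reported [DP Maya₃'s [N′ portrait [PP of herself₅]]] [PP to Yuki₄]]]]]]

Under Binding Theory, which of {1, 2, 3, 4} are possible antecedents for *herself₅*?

*herself* is an anaphor, so Principle A applies: it must be bound in its binding domain.
Binding domain of *herself₅*: the possessed DP, whose subject is Maya₃.
*Carmen₁* c-commands the anaphor but is outside its binding domain → cannot satisfy Principle A.
*Rania₂* c-commands the anaphor but is outside its binding domain → cannot satisfy Principle A.
*Maya₃* c-commands the anaphor within its binding domain → licit binder.
*Yuki₄* does not c-command the anaphor → cannot bind it.

{3}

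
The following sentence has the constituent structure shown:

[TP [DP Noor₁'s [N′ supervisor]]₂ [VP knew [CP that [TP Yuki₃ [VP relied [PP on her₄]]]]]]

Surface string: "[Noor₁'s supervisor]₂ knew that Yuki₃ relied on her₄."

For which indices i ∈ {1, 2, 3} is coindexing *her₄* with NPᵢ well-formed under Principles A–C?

{1, 2}

*her* is a pronoun, so Principle B applies: it must be free in its binding domain.
Binding domain of *her₄*: the embedded TP, whose subject is Yuki₃.
*Noor₁* and the pronoun do not c-command one another → neither Principle B nor Principle C is at stake; coindexation permitted.
*[Noor₁'s supervisor]₂* c-commands the pronoun but from outside its binding domain, and is not c-commanded by it → coindexation permitted.
*Yuki₃* c-commands the pronoun within its binding domain → coindexation would violate Principle B.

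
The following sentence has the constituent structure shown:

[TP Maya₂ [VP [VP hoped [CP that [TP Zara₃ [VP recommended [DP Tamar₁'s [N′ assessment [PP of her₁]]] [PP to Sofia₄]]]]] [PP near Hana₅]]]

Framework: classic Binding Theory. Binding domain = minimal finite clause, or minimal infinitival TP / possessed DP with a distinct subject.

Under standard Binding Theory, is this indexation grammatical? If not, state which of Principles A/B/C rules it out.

Principle B

The two coindexed NPs are *Tamar₁* and *her₁*.
*her₁* is a pronoun. Its binding domain is the possessed DP, whose subject is Tamar₁.
*Tamar₁* c-commands it within that domain and carries the same index.
The pronoun is locally bound → Principle B violation.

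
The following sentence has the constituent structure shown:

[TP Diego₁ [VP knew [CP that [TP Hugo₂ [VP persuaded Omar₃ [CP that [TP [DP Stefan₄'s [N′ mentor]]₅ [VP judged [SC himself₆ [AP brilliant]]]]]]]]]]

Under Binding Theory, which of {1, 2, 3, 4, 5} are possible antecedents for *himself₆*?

*himself* is an anaphor, so Principle A applies: it must be bound in its binding domain.
Binding domain of *himself₆*: the embedded TP, whose subject is [Stefan₄'s mentor]₅.
*Diego₁* c-commands the anaphor but is outside its binding domain → cannot satisfy Principle A.
*Hugo₂* c-commands the anaphor but is outside its binding domain → cannot satisfy Principle A.
*Omar₃* c-commands the anaphor but is outside its binding domain → cannot satisfy Principle A.
*Stefan₄* does not c-command the anaphor → cannot bind it.
*[Stefan₄'s mentor]₅* c-commands the anaphor within its binding domain → licit binder.

{5}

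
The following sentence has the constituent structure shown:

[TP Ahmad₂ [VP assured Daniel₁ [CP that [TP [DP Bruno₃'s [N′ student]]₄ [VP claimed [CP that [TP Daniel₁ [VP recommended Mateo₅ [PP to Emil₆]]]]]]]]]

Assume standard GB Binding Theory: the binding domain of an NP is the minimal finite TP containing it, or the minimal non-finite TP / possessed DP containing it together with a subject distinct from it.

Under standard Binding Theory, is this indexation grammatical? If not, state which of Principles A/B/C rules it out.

Principle C

The two coindexed NPs are *Daniel₁* (the lower occurrence) and *Daniel₁* (the higher occurrence).
*Daniel₁* (the lower occurrence) is an R-expression. Principle C requires it to be free everywhere.
*Daniel₁* (the higher occurrence) c-commands it and carries the same index.
The R-expression is bound → Principle C violation.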